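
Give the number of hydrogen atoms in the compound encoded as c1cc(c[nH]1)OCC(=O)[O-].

6

Hydrogens are implicit in SMILES; fill each atom to its normal valence:
  3 × C (aromatic): 1 H each → 3
  2 × O: no H
  1 × C: 2 H
  1 × C (aromatic): no H
  1 × C: no H
  1 × N (aromatic): 1 H
  1 × O (charge -1): no H
  Total hydrogens = 6.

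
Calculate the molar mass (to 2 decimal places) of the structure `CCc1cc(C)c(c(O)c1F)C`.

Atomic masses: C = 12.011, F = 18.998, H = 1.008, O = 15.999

Molecular formula: C10H13FO.
M = 10×12.011 + 1×18.998 + 13×1.008 + 1×15.999 = 168.21 g/mol.

168.21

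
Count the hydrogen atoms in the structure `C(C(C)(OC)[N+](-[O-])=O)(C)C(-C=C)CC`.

19

Hydrogens are implicit in SMILES; fill each atom to its normal valence:
  4 × C: 3 H each → 12
  3 × C: 1 H each → 3
  2 × C: 2 H each → 4
  2 × O: no H
  1 × C: no H
  1 × N (charge +1): no H
  1 × O (charge -1): no H
  Total hydrogens = 19.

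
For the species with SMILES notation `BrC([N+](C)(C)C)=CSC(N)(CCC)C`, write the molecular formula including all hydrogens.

C10H22BrN2S+

Heavy atoms from the SMILES: 1 Br, 10 C, 2 N, 1 S.
Implicit hydrogens by atom environment:
  5 × C: 3 H each → 15
  2 × C: 2 H each → 4
  2 × C: no H
  1 × Br: no H
  1 × C: 1 H
  1 × N: 2 H
  1 × N (charge +1): no H
  1 × S: no H
  Total hydrogens = 22.
Net charge +1.
Molecular formula: C10H22BrN2S+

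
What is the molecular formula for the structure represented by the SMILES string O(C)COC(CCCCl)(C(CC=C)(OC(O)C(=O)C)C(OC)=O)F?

C15H24ClFO7

Heavy atoms from the SMILES: 15 C, 1 Cl, 1 F, 7 O.
Implicit hydrogens by atom environment:
  6 × C: 2 H each → 12
  6 × O: no H
  4 × C: no H
  3 × C: 3 H each → 9
  2 × C: 1 H each → 2
  1 × Cl: no H
  1 × F: no H
  1 × O: 1 H
  Total hydrogens = 24.
Molecular formula: C15H24ClFO7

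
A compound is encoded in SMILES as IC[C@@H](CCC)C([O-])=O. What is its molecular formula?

C6H10IO2-

Heavy atoms from the SMILES: 6 C, 1 I, 2 O.
Implicit hydrogens by atom environment:
  3 × C: 2 H each → 6
  1 × C: 3 H
  1 × C: 1 H
  1 × C: no H
  1 × I: no H
  1 × O: no H
  1 × O (charge -1): no H
  Total hydrogens = 10.
Net charge -1.
Molecular formula: C6H10IO2-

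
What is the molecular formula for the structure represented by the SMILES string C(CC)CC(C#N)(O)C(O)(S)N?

Heavy atoms from the SMILES: 7 C, 2 N, 2 O, 1 S.
Implicit hydrogens by atom environment:
  3 × C: 2 H each → 6
  3 × C: no H
  2 × O: 1 H each → 2
  1 × C: 3 H
  1 × N: 2 H
  1 × N: no H
  1 × S: 1 H
  Total hydrogens = 14.
Molecular formula: C7H14N2O2S

C7H14N2O2S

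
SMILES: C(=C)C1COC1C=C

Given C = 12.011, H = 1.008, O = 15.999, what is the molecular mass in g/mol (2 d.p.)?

110.16

Molecular formula: C7H10O.
M = 7×12.011 + 10×1.008 + 1×15.999 = 110.16 g/mol.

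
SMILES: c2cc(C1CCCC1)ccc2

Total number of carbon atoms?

11

The symbol for carbon appears 11 times in the SMILES. Lowercase c denotes aromatic carbon and counts toward C.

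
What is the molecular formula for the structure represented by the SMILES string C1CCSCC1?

Heavy atoms from the SMILES: 5 C, 1 S.
Implicit hydrogens by atom environment:
  5 × C: 2 H each → 10
  1 × S: no H
  Total hydrogens = 10.
Molecular formula: C5H10S

C5H10S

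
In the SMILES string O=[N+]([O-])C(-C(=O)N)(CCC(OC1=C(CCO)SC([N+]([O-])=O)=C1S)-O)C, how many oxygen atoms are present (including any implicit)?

8

The symbol for oxygen appears 8 times in the SMILES.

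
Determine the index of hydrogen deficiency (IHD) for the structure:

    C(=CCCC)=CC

2

Molecular formula from the SMILES: C7H12.
DoU = (2C + 2 + N − H − X)/2 = (2·7 + 2 + 0 − 12 − 0)/2 = 4/2 = 2.
(Structurally: 0 ring(s) + 2 π bond(s) = 2.)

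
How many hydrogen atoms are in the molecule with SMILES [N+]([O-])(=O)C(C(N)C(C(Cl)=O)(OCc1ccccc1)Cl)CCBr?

15

Hydrogens are implicit in SMILES; fill each atom to its normal valence:
  5 × C (aromatic): 1 H each → 5
  3 × C: 2 H each → 6
  3 × O: no H
  2 × C: 1 H each → 2
  2 × C: no H
  2 × Cl: no H
  1 × Br: no H
  1 × C (aromatic): no H
  1 × N: 2 H
  1 × N (charge +1): no H
  1 × O (charge -1): no H
  Total hydrogens = 15.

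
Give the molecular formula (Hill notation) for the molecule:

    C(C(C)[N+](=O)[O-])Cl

C3H6ClNO2

Heavy atoms from the SMILES: 3 C, 1 Cl, 1 N, 2 O.
Implicit hydrogens by atom environment:
  1 × C: 3 H
  1 × C: 2 H
  1 × C: 1 H
  1 × Cl: no H
  1 × N (charge +1): no H
  1 × O: no H
  1 × O (charge -1): no H
  Total hydrogens = 6.
Molecular formula: C3H6ClNO2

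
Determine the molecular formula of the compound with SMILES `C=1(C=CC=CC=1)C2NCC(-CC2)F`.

Heavy atoms from the SMILES: 11 C, 1 F, 1 N.
Implicit hydrogens by atom environment:
  5 × C (aromatic): 1 H each → 5
  3 × C: 2 H each → 6
  2 × C: 1 H each → 2
  1 × C (aromatic): no H
  1 × F: no H
  1 × N: 1 H
  Total hydrogens = 14.
Molecular formula: C11H14FN

C11H14FN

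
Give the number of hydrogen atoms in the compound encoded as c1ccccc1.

6

Hydrogens are implicit in SMILES; fill each atom to its normal valence:
  6 × C (aromatic): 1 H each → 6
  Total hydrogens = 6.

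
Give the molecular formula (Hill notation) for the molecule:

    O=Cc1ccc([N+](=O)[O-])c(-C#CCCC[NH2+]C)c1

Heavy atoms from the SMILES: 13 C, 2 N, 3 O.
Implicit hydrogens by atom environment:
  3 × C: 2 H each → 6
  3 × C (aromatic): 1 H each → 3
  3 × C (aromatic): no H
  2 × C: no H
  2 × O: no H
  1 × C: 3 H
  1 × C: 1 H
  1 × N (charge +1): 2 H
  1 × N (charge +1): no H
  1 × O (charge -1): no H
  Total hydrogens = 15.
Net charge +1.
Molecular formula: C13H15N2O3+

C13H15N2O3+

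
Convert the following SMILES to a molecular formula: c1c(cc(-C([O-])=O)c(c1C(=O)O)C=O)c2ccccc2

C15H9O5-

Heavy atoms from the SMILES: 15 C, 5 O.
Implicit hydrogens by atom environment:
  7 × C (aromatic): 1 H each → 7
  5 × C (aromatic): no H
  3 × O: no H
  2 × C: no H
  1 × C: 1 H
  1 × O: 1 H
  1 × O (charge -1): no H
  Total hydrogens = 9.
Net charge -1.
Molecular formula: C15H9O5-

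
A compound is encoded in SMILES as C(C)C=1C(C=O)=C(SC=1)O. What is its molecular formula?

Heavy atoms from the SMILES: 7 C, 2 O, 1 S.
Implicit hydrogens by atom environment:
  3 × C (aromatic): no H
  1 × C: 3 H
  1 × C: 2 H
  1 × C (aromatic): 1 H
  1 × C: 1 H
  1 × O: 1 H
  1 × O: no H
  1 × S (aromatic): no H
  Total hydrogens = 8.
Molecular formula: C7H8O2S

C7H8O2S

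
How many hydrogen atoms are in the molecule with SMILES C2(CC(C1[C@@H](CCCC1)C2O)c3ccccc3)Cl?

21

Hydrogens are implicit in SMILES; fill each atom to its normal valence:
  5 × C: 2 H each → 10
  5 × C: 1 H each → 5
  5 × C (aromatic): 1 H each → 5
  1 × C (aromatic): no H
  1 × Cl: no H
  1 × O: 1 H
  Total hydrogens = 21.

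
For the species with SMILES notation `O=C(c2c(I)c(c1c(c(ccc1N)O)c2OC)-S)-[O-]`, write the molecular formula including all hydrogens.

Heavy atoms from the SMILES: 12 C, 1 I, 1 N, 4 O, 1 S.
Implicit hydrogens by atom environment:
  8 × C (aromatic): no H
  2 × C (aromatic): 1 H each → 2
  2 × O: no H
  1 × C: 3 H
  1 × C: no H
  1 × I: no H
  1 × N: 2 H
  1 × O: 1 H
  1 × O (charge -1): no H
  1 × S: 1 H
  Total hydrogens = 9.
Net charge -1.
Molecular formula: C12H9INO4S-

C12H9INO4S-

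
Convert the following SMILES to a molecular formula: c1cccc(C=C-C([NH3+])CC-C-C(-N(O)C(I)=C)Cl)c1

C15H21ClIN2O+

Heavy atoms from the SMILES: 15 C, 1 Cl, 1 I, 2 N, 1 O.
Implicit hydrogens by atom environment:
  5 × C (aromatic): 1 H each → 5
  4 × C: 2 H each → 8
  4 × C: 1 H each → 4
  1 × C: no H
  1 × C (aromatic): no H
  1 × Cl: no H
  1 × I: no H
  1 × N (charge +1): 3 H
  1 × N: no H
  1 × O: 1 H
  Total hydrogens = 21.
Net charge +1.
Molecular formula: C15H21ClIN2O+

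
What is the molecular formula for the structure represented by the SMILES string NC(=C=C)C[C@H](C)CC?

C8H15N

Heavy atoms from the SMILES: 8 C, 1 N.
Implicit hydrogens by atom environment:
  3 × C: 2 H each → 6
  2 × C: 3 H each → 6
  2 × C: no H
  1 × C: 1 H
  1 × N: 2 H
  Total hydrogens = 15.
Molecular formula: C8H15N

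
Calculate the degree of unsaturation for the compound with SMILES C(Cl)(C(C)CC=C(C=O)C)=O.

Molecular formula from the SMILES: C8H11ClO2.
DoU = (2C + 2 + N − H − X)/2 = (2·8 + 2 + 0 − 11 − 1)/2 = 6/2 = 3.
(Structurally: 0 ring(s) + 3 π bond(s) = 3.)

3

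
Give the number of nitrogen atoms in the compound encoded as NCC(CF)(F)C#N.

2

The symbol for nitrogen appears 2 times in the SMILES.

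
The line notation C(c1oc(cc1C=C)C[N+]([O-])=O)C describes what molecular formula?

C9H11NO3

Heavy atoms from the SMILES: 9 C, 1 N, 3 O.
Implicit hydrogens by atom environment:
  3 × C: 2 H each → 6
  3 × C (aromatic): no H
  1 × C: 3 H
  1 × C (aromatic): 1 H
  1 × C: 1 H
  1 × N (charge +1): no H
  1 × O (aromatic): no H
  1 × O: no H
  1 × O (charge -1): no H
  Total hydrogens = 11.
Molecular formula: C9H11NO3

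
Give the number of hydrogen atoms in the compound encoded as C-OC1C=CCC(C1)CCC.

18

Hydrogens are implicit in SMILES; fill each atom to its normal valence:
  4 × C: 2 H each → 8
  4 × C: 1 H each → 4
  2 × C: 3 H each → 6
  1 × O: no H
  Total hydrogens = 18.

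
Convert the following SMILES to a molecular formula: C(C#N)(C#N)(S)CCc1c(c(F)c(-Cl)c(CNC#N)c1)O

Heavy atoms from the SMILES: 13 C, 1 Cl, 1 F, 4 N, 1 O, 1 S.
Implicit hydrogens by atom environment:
  5 × C (aromatic): no H
  4 × C: no H
  3 × C: 2 H each → 6
  3 × N: no H
  1 × C (aromatic): 1 H
  1 × Cl: no H
  1 × F: no H
  1 × N: 1 H
  1 × O: 1 H
  1 × S: 1 H
  Total hydrogens = 10.
Molecular formula: C13H10ClFN4OS

C13H10ClFN4OS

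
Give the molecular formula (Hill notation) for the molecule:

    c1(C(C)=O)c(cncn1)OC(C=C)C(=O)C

C11H12N2O3

Heavy atoms from the SMILES: 11 C, 2 N, 3 O.
Implicit hydrogens by atom environment:
  3 × O: no H
  2 × C: 3 H each → 6
  2 × C (aromatic): 1 H each → 2
  2 × C: 1 H each → 2
  2 × C (aromatic): no H
  2 × C: no H
  2 × N (aromatic): no H
  1 × C: 2 H
  Total hydrogens = 12.
Molecular formula: C11H12N2O3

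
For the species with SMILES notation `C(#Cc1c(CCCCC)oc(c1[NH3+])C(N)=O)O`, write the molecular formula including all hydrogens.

Heavy atoms from the SMILES: 12 C, 2 N, 3 O.
Implicit hydrogens by atom environment:
  4 × C: 2 H each → 8
  4 × C (aromatic): no H
  3 × C: no H
  1 × C: 3 H
  1 × N (charge +1): 3 H
  1 × N: 2 H
  1 × O: 1 H
  1 × O (aromatic): no H
  1 × O: no H
  Total hydrogens = 17.
Net charge +1.
Molecular formula: C12H17N2O3+

C12H17N2O3+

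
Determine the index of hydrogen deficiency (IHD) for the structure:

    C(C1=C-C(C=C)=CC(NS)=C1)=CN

Molecular formula from the SMILES: C10H12N2S.
DoU = (2C + 2 + N − H − X)/2 = (2·10 + 2 + 2 − 12 − 0)/2 = 12/2 = 6.
(Structurally: 1 ring(s) + 5 π bond(s) = 6.)

6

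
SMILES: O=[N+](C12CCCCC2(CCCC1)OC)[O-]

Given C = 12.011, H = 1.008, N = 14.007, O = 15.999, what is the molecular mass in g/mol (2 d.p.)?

Molecular formula: C11H19NO3.
M = 11×12.011 + 19×1.008 + 1×14.007 + 3×15.999 = 213.28 g/mol.

213.28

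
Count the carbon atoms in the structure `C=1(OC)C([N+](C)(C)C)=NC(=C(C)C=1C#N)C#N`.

12

The symbol for carbon appears 12 times in the SMILES.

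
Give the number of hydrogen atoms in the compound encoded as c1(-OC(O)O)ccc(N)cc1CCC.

15

Hydrogens are implicit in SMILES; fill each atom to its normal valence:
  3 × C (aromatic): 1 H each → 3
  3 × C (aromatic): no H
  2 × C: 2 H each → 4
  2 × O: 1 H each → 2
  1 × C: 3 H
  1 × C: 1 H
  1 × N: 2 H
  1 × O: no H
  Total hydrogens = 15.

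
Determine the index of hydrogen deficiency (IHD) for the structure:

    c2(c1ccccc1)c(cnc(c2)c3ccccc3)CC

12

Molecular formula from the SMILES: C19H17N.
DoU = (2C + 2 + N − H − X)/2 = (2·19 + 2 + 1 − 17 − 0)/2 = 24/2 = 12.
(Structurally: 3 ring(s) + 9 π bond(s) = 12.)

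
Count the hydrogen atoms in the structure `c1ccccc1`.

Hydrogens are implicit in SMILES; fill each atom to its normal valence:
  6 × C (aromatic): 1 H each → 6
  Total hydrogens = 6.

6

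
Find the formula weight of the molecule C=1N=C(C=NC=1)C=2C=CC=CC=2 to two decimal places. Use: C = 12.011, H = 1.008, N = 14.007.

156.19

Molecular formula: C10H8N2.
M = 10×12.011 + 8×1.008 + 2×14.007 = 156.19 g/mol.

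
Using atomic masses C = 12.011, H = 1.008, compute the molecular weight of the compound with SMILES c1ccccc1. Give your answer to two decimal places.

Molecular formula: C6H6.
M = 6×12.011 + 6×1.008 = 78.11 g/mol.

78.11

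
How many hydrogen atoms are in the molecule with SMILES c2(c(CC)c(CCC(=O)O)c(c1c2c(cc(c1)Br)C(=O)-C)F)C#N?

15

Hydrogens are implicit in SMILES; fill each atom to its normal valence:
  8 × C (aromatic): no H
  3 × C: 2 H each → 6
  3 × C: no H
  2 × C: 3 H each → 6
  2 × C (aromatic): 1 H each → 2
  2 × O: no H
  1 × Br: no H
  1 × F: no H
  1 × N: no H
  1 × O: 1 H
  Total hydrogens = 15.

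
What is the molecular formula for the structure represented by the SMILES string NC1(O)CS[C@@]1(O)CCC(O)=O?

Heavy atoms from the SMILES: 6 C, 1 N, 4 O, 1 S.
Implicit hydrogens by atom environment:
  3 × C: 2 H each → 6
  3 × C: no H
  3 × O: 1 H each → 3
  1 × N: 2 H
  1 × O: no H
  1 × S: no H
  Total hydrogens = 11.
Molecular formula: C6H11NO4S

C6H11NO4S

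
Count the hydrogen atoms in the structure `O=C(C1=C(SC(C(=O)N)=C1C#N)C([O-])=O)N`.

Hydrogens are implicit in SMILES; fill each atom to its normal valence:
  4 × C (aromatic): no H
  4 × C: no H
  3 × O: no H
  2 × N: 2 H each → 4
  1 × N: no H
  1 × O (charge -1): no H
  1 × S (aromatic): no H
  Total hydrogens = 4.

4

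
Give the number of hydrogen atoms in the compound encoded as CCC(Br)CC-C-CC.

Hydrogens are implicit in SMILES; fill each atom to its normal valence:
  5 × C: 2 H each → 10
  2 × C: 3 H each → 6
  1 × Br: no H
  1 × C: 1 H
  Total hydrogens = 17.

17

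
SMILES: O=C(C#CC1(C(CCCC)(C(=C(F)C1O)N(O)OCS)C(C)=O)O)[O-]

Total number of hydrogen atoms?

19

Hydrogens are implicit in SMILES; fill each atom to its normal valence:
  8 × C: no H
  4 × C: 2 H each → 8
  3 × O: 1 H each → 3
  3 × O: no H
  2 × C: 3 H each → 6
  1 × C: 1 H
  1 × F: no H
  1 × N: no H
  1 × O (charge -1): no H
  1 × S: 1 H
  Total hydrogens = 19.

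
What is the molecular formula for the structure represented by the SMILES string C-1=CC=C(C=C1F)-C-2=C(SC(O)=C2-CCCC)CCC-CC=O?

C19H23FO2S

Heavy atoms from the SMILES: 19 C, 1 F, 2 O, 1 S.
Implicit hydrogens by atom environment:
  7 × C: 2 H each → 14
  6 × C (aromatic): no H
  4 × C (aromatic): 1 H each → 4
  1 × C: 3 H
  1 × C: 1 H
  1 × F: no H
  1 × O: 1 H
  1 × O: no H
  1 × S (aromatic): no H
  Total hydrogens = 23.
Molecular formula: C19H23FO2S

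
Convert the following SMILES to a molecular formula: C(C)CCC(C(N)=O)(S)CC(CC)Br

C10H20BrNOS

Heavy atoms from the SMILES: 1 Br, 10 C, 1 N, 1 O, 1 S.
Implicit hydrogens by atom environment:
  5 × C: 2 H each → 10
  2 × C: 3 H each → 6
  2 × C: no H
  1 × Br: no H
  1 × C: 1 H
  1 × N: 2 H
  1 × O: no H
  1 × S: 1 H
  Total hydrogens = 20.
Molecular formula: C10H20BrNOS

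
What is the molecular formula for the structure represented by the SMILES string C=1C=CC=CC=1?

C6H6

Heavy atoms from the SMILES: 6 C.
Implicit hydrogens by atom environment:
  6 × C (aromatic): 1 H each → 6
  Total hydrogens = 6.
Molecular formula: C6H6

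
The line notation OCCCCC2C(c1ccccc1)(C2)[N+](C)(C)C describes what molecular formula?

C16H26NO+

Heavy atoms from the SMILES: 16 C, 1 N, 1 O.
Implicit hydrogens by atom environment:
  5 × C: 2 H each → 10
  5 × C (aromatic): 1 H each → 5
  3 × C: 3 H each → 9
  1 × C: 1 H
  1 × C: no H
  1 × C (aromatic): no H
  1 × N (charge +1): no H
  1 × O: 1 H
  Total hydrogens = 26.
Net charge +1.
Molecular formula: C16H26NO+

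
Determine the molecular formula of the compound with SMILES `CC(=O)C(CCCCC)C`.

C9H18O

Heavy atoms from the SMILES: 9 C, 1 O.
Implicit hydrogens by atom environment:
  4 × C: 2 H each → 8
  3 × C: 3 H each → 9
  1 × C: 1 H
  1 × C: no H
  1 × O: no H
  Total hydrogens = 18.
Molecular formula: C9H18O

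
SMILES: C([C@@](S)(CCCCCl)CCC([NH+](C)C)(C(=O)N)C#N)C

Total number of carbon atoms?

The symbol for carbon appears 14 times in the SMILES. (Cl is a single chlorine, not C + l.)

14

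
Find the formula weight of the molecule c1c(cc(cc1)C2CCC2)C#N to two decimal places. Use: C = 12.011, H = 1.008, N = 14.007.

157.22

Molecular formula: C11H11N.
M = 11×12.011 + 11×1.008 + 1×14.007 = 157.22 g/mol.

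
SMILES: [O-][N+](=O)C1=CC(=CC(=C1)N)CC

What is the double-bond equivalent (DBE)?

5

Molecular formula from the SMILES: C8H10N2O2.
DoU = (2C + 2 + N − H − X)/2 = (2·8 + 2 + 2 − 10 − 0)/2 = 10/2 = 5.
(Structurally: 1 ring(s) + 4 π bond(s) = 5.)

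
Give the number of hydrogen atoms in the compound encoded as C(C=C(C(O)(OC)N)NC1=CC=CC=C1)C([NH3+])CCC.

Hydrogens are implicit in SMILES; fill each atom to its normal valence:
  5 × C (aromatic): 1 H each → 5
  3 × C: 2 H each → 6
  2 × C: 3 H each → 6
  2 × C: 1 H each → 2
  2 × C: no H
  1 × C (aromatic): no H
  1 × N (charge +1): 3 H
  1 × N: 2 H
  1 × N: 1 H
  1 × O: 1 H
  1 × O: no H
  Total hydrogens = 26.

26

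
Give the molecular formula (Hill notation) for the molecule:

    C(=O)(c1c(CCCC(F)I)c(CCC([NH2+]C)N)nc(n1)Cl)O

Heavy atoms from the SMILES: 13 C, 1 Cl, 1 F, 1 I, 4 N, 2 O.
Implicit hydrogens by atom environment:
  5 × C: 2 H each → 10
  4 × C (aromatic): no H
  2 × C: 1 H each → 2
  2 × N (aromatic): no H
  1 × C: 3 H
  1 × C: no H
  1 × Cl: no H
  1 × F: no H
  1 × I: no H
  1 × N: 2 H
  1 × N (charge +1): 2 H
  1 × O: 1 H
  1 × O: no H
  Total hydrogens = 20.
Net charge +1.
Molecular formula: C13H20ClFIN4O2+

C13H20ClFIN4O2+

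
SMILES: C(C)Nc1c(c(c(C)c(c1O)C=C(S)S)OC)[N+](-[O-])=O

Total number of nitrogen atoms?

The symbol for nitrogen appears 2 times in the SMILES.

2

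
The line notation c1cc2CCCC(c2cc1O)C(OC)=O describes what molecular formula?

C12H14O3

Heavy atoms from the SMILES: 12 C, 3 O.
Implicit hydrogens by atom environment:
  3 × C: 2 H each → 6
  3 × C (aromatic): 1 H each → 3
  3 × C (aromatic): no H
  2 × O: no H
  1 × C: 3 H
  1 × C: 1 H
  1 × C: no H
  1 × O: 1 H
  Total hydrogens = 14.
Molecular formula: C12H14O3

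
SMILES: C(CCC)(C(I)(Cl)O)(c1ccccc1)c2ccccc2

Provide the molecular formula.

C17H18ClIO

Heavy atoms from the SMILES: 17 C, 1 Cl, 1 I, 1 O.
Implicit hydrogens by atom environment:
  10 × C (aromatic): 1 H each → 10
  2 × C: 2 H each → 4
  2 × C: no H
  2 × C (aromatic): no H
  1 × C: 3 H
  1 × Cl: no H
  1 × I: no H
  1 × O: 1 H
  Total hydrogens = 18.
Molecular formula: C17H18ClIO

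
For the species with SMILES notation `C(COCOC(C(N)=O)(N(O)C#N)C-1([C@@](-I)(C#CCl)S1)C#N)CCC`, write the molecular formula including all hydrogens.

C14H16ClIN4O4S

Heavy atoms from the SMILES: 14 C, 1 Cl, 1 I, 4 N, 4 O, 1 S.
Implicit hydrogens by atom environment:
  8 × C: no H
  5 × C: 2 H each → 10
  3 × N: no H
  3 × O: no H
  1 × C: 3 H
  1 × Cl: no H
  1 × I: no H
  1 × N: 2 H
  1 × O: 1 H
  1 × S: no H
  Total hydrogens = 16.
Molecular formula: C14H16ClIN4O4S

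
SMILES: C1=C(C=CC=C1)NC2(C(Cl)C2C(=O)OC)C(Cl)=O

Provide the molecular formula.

Heavy atoms from the SMILES: 12 C, 2 Cl, 1 N, 3 O.
Implicit hydrogens by atom environment:
  5 × C (aromatic): 1 H each → 5
  3 × C: no H
  3 × O: no H
  2 × C: 1 H each → 2
  2 × Cl: no H
  1 × C: 3 H
  1 × C (aromatic): no H
  1 × N: 1 H
  Total hydrogens = 11.
Molecular formula: C12H11Cl2NO3

C12H11Cl2NO3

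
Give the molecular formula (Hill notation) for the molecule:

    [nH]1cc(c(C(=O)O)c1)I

C5H4INO2

Heavy atoms from the SMILES: 5 C, 1 I, 1 N, 2 O.
Implicit hydrogens by atom environment:
  2 × C (aromatic): 1 H each → 2
  2 × C (aromatic): no H
  1 × C: no H
  1 × I: no H
  1 × N (aromatic): 1 H
  1 × O: 1 H
  1 × O: no H
  Total hydrogens = 4.
Molecular formula: C5H4INO2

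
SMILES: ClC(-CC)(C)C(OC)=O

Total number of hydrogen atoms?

Hydrogens are implicit in SMILES; fill each atom to its normal valence:
  3 × C: 3 H each → 9
  2 × C: no H
  2 × O: no H
  1 × C: 2 H
  1 × Cl: no H
  Total hydrogens = 11.

11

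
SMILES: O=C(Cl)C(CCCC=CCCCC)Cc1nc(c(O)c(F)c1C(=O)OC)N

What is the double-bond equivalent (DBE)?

Molecular formula from the SMILES: C19H26ClFN2O4.
DoU = (2C + 2 + N − H − X)/2 = (2·19 + 2 + 2 − 26 − 2)/2 = 14/2 = 7.
(Structurally: 1 ring(s) + 6 π bond(s) = 7.)

7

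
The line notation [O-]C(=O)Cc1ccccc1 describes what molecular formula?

C8H7O2-

Heavy atoms from the SMILES: 8 C, 2 O.
Implicit hydrogens by atom environment:
  5 × C (aromatic): 1 H each → 5
  1 × C: 2 H
  1 × C (aromatic): no H
  1 × C: no H
  1 × O: no H
  1 × O (charge -1): no H
  Total hydrogens = 7.
Net charge -1.
Molecular formula: C8H7O2-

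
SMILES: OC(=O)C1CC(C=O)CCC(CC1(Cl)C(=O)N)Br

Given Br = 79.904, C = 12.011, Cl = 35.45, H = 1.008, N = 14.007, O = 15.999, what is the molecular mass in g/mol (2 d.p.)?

Molecular formula: C11H15BrClNO4.
M = 1×79.904 + 11×12.011 + 1×35.45 + 15×1.008 + 1×14.007 + 4×15.999 = 340.60 g/mol.

340.60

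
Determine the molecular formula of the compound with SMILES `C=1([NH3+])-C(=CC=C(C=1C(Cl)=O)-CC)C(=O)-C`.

C11H13ClNO2+

Heavy atoms from the SMILES: 11 C, 1 Cl, 1 N, 2 O.
Implicit hydrogens by atom environment:
  4 × C (aromatic): no H
  2 × C: 3 H each → 6
  2 × C (aromatic): 1 H each → 2
  2 × C: no H
  2 × O: no H
  1 × C: 2 H
  1 × Cl: no H
  1 × N (charge +1): 3 H
  Total hydrogens = 13.
Net charge +1.
Molecular formula: C11H13ClNO2+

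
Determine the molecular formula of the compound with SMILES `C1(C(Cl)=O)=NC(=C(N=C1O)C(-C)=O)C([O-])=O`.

Heavy atoms from the SMILES: 8 C, 1 Cl, 2 N, 5 O.
Implicit hydrogens by atom environment:
  4 × C (aromatic): no H
  3 × C: no H
  3 × O: no H
  2 × N (aromatic): no H
  1 × C: 3 H
  1 × Cl: no H
  1 × O: 1 H
  1 × O (charge -1): no H
  Total hydrogens = 4.
Net charge -1.
Molecular formula: C8H4ClN2O5-

C8H4ClN2O5-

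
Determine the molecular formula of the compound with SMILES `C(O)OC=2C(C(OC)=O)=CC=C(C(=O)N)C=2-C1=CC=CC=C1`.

C16H15NO5

Heavy atoms from the SMILES: 16 C, 1 N, 5 O.
Implicit hydrogens by atom environment:
  7 × C (aromatic): 1 H each → 7
  5 × C (aromatic): no H
  4 × O: no H
  2 × C: no H
  1 × C: 3 H
  1 × C: 2 H
  1 × N: 2 H
  1 × O: 1 H
  Total hydrogens = 15.
Molecular formula: C16H15NO5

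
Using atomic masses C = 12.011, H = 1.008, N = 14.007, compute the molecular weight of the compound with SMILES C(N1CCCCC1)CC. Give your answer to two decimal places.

Molecular formula: C8H17N.
M = 8×12.011 + 17×1.008 + 1×14.007 = 127.23 g/mol.

127.23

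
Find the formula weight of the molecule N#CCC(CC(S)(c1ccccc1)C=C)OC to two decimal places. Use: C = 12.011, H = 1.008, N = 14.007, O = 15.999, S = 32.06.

Molecular formula: C14H17NOS.
M = 14×12.011 + 17×1.008 + 1×14.007 + 1×15.999 + 1×32.06 = 247.36 g/mol.

247.36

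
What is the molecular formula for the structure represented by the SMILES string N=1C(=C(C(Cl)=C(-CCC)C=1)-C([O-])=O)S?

C9H9ClNO2S-

Heavy atoms from the SMILES: 9 C, 1 Cl, 1 N, 2 O, 1 S.
Implicit hydrogens by atom environment:
  4 × C (aromatic): no H
  2 × C: 2 H each → 4
  1 × C: 3 H
  1 × C (aromatic): 1 H
  1 × C: no H
  1 × Cl: no H
  1 × N (aromatic): no H
  1 × O: no H
  1 × O (charge -1): no H
  1 × S: 1 H
  Total hydrogens = 9.
Net charge -1.
Molecular formula: C9H9ClNO2S-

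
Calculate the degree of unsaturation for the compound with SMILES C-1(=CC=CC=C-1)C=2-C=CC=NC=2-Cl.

Molecular formula from the SMILES: C11H8ClN.
DoU = (2C + 2 + N − H − X)/2 = (2·11 + 2 + 1 − 8 − 1)/2 = 16/2 = 8.
(Structurally: 2 ring(s) + 6 π bond(s) = 8.)

8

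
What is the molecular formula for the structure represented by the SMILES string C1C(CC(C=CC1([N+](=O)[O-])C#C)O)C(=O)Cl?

Heavy atoms from the SMILES: 10 C, 1 Cl, 1 N, 4 O.
Implicit hydrogens by atom environment:
  5 × C: 1 H each → 5
  3 × C: no H
  2 × C: 2 H each → 4
  2 × O: no H
  1 × Cl: no H
  1 × N (charge +1): no H
  1 × O: 1 H
  1 × O (charge -1): no H
  Total hydrogens = 10.
Molecular formula: C10H10ClNO4

C10H10ClNO4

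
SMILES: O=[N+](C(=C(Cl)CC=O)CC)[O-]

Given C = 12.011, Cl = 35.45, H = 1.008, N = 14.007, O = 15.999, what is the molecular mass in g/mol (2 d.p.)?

177.58

Molecular formula: C6H8ClNO3.
M = 6×12.011 + 1×35.45 + 8×1.008 + 1×14.007 + 3×15.999 = 177.58 g/mol.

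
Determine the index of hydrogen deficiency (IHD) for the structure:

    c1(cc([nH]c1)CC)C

Molecular formula from the SMILES: C7H11N.
DoU = (2C + 2 + N − H − X)/2 = (2·7 + 2 + 1 − 11 − 0)/2 = 6/2 = 3.
(Structurally: 1 ring(s) + 2 π bond(s) = 3.)

3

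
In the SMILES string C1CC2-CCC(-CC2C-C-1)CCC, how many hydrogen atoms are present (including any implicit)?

Hydrogens are implicit in SMILES; fill each atom to its normal valence:
  9 × C: 2 H each → 18
  3 × C: 1 H each → 3
  1 × C: 3 H
  Total hydrogens = 24.

24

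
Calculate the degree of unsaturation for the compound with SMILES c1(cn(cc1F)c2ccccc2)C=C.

8

Molecular formula from the SMILES: C12H10FN.
DoU = (2C + 2 + N − H − X)/2 = (2·12 + 2 + 1 − 10 − 1)/2 = 16/2 = 8.
(Structurally: 2 ring(s) + 6 π bond(s) = 8.)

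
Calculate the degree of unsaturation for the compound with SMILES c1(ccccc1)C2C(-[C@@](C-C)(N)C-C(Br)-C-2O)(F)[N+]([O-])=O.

6

Molecular formula from the SMILES: C14H18BrFN2O3.
DoU = (2C + 2 + N − H − X)/2 = (2·14 + 2 + 2 − 18 − 2)/2 = 12/2 = 6.
(Structurally: 2 ring(s) + 4 π bond(s) = 6.)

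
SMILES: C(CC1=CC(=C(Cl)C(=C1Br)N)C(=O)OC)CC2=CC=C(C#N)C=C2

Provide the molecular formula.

Heavy atoms from the SMILES: 1 Br, 18 C, 1 Cl, 2 N, 2 O.
Implicit hydrogens by atom environment:
  7 × C (aromatic): no H
  5 × C (aromatic): 1 H each → 5
  3 × C: 2 H each → 6
  2 × C: no H
  2 × O: no H
  1 × Br: no H
  1 × C: 3 H
  1 × Cl: no H
  1 × N: 2 H
  1 × N: no H
  Total hydrogens = 16.
Molecular formula: C18H16BrClN2O2

C18H16BrClN2O2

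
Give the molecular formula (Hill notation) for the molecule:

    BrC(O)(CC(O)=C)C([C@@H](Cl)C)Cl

Heavy atoms from the SMILES: 1 Br, 7 C, 2 Cl, 2 O.
Implicit hydrogens by atom environment:
  2 × C: 2 H each → 4
  2 × C: 1 H each → 2
  2 × C: no H
  2 × Cl: no H
  2 × O: 1 H each → 2
  1 × Br: no H
  1 × C: 3 H
  Total hydrogens = 11.
Molecular formula: C7H11BrCl2O2

C7H11BrCl2O2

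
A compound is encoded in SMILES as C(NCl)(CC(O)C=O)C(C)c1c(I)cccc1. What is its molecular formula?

Heavy atoms from the SMILES: 12 C, 1 Cl, 1 I, 1 N, 2 O.
Implicit hydrogens by atom environment:
  4 × C: 1 H each → 4
  4 × C (aromatic): 1 H each → 4
  2 × C (aromatic): no H
  1 × C: 3 H
  1 × C: 2 H
  1 × Cl: no H
  1 × I: no H
  1 × N: 1 H
  1 × O: 1 H
  1 × O: no H
  Total hydrogens = 15.
Molecular formula: C12H15ClINO2

C12H15ClINO2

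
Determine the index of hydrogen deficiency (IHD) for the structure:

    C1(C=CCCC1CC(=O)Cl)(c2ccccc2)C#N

Molecular formula from the SMILES: C15H14ClNO.
DoU = (2C + 2 + N − H − X)/2 = (2·15 + 2 + 1 − 14 − 1)/2 = 18/2 = 9.
(Structurally: 2 ring(s) + 7 π bond(s) = 9.)

9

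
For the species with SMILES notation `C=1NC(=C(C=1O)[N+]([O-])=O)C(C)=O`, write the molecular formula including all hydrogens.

C6H6N2O4

Heavy atoms from the SMILES: 6 C, 2 N, 4 O.
Implicit hydrogens by atom environment:
  3 × C (aromatic): no H
  2 × O: no H
  1 × C: 3 H
  1 × C (aromatic): 1 H
  1 × C: no H
  1 × N (aromatic): 1 H
  1 × N (charge +1): no H
  1 × O: 1 H
  1 × O (charge -1): no H
  Total hydrogens = 6.
Molecular formula: C6H6N2O4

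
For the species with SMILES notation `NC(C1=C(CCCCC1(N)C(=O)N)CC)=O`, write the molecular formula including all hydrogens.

Heavy atoms from the SMILES: 11 C, 3 N, 2 O.
Implicit hydrogens by atom environment:
  5 × C: 2 H each → 10
  5 × C: no H
  3 × N: 2 H each → 6
  2 × O: no H
  1 × C: 3 H
  Total hydrogens = 19.
Molecular formula: C11H19N3O2

C11H19N3O2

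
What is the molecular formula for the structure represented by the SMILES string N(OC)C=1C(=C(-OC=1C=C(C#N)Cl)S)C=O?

C9H7ClN2O3S

Heavy atoms from the SMILES: 9 C, 1 Cl, 2 N, 3 O, 1 S.
Implicit hydrogens by atom environment:
  4 × C (aromatic): no H
  2 × C: 1 H each → 2
  2 × C: no H
  2 × O: no H
  1 × C: 3 H
  1 × Cl: no H
  1 × N: 1 H
  1 × N: no H
  1 × O (aromatic): no H
  1 × S: 1 H
  Total hydrogens = 7.
Molecular formula: C9H7ClN2O3S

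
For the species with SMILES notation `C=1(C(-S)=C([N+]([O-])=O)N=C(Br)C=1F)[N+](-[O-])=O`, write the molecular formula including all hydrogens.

Heavy atoms from the SMILES: 1 Br, 5 C, 1 F, 3 N, 4 O, 1 S.
Implicit hydrogens by atom environment:
  5 × C (aromatic): no H
  2 × N (charge +1): no H
  2 × O: no H
  2 × O (charge -1): no H
  1 × Br: no H
  1 × F: no H
  1 × N (aromatic): no H
  1 × S: 1 H
  Total hydrogens = 1.
Molecular formula: C5HBrFN3O4S

C5HBrFN3O4S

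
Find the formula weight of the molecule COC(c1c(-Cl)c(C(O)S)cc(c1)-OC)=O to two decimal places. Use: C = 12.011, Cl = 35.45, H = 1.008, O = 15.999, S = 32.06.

262.70

Molecular formula: C10H11ClO4S.
M = 10×12.011 + 1×35.45 + 11×1.008 + 4×15.999 + 1×32.06 = 262.70 g/mol.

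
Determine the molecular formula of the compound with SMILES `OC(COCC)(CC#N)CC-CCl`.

C9H16ClNO2

Heavy atoms from the SMILES: 9 C, 1 Cl, 1 N, 2 O.
Implicit hydrogens by atom environment:
  6 × C: 2 H each → 12
  2 × C: no H
  1 × C: 3 H
  1 × Cl: no H
  1 × N: no H
  1 × O: 1 H
  1 × O: no H
  Total hydrogens = 16.
Molecular formula: C9H16ClNO2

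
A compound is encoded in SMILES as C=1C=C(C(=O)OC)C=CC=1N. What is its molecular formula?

Heavy atoms from the SMILES: 8 C, 1 N, 2 O.
Implicit hydrogens by atom environment:
  4 × C (aromatic): 1 H each → 4
  2 × C (aromatic): no H
  2 × O: no H
  1 × C: 3 H
  1 × C: no H
  1 × N: 2 H
  Total hydrogens = 9.
Molecular formula: C8H9NO2

C8H9NO2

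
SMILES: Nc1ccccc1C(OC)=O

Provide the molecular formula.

C8H9NO2

Heavy atoms from the SMILES: 8 C, 1 N, 2 O.
Implicit hydrogens by atom environment:
  4 × C (aromatic): 1 H each → 4
  2 × C (aromatic): no H
  2 × O: no H
  1 × C: 3 H
  1 × C: no H
  1 × N: 2 H
  Total hydrogens = 9.
Molecular formula: C8H9NO2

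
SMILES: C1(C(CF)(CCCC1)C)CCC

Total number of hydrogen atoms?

21

Hydrogens are implicit in SMILES; fill each atom to its normal valence:
  7 × C: 2 H each → 14
  2 × C: 3 H each → 6
  1 × C: 1 H
  1 × C: no H
  1 × F: no H
  Total hydrogens = 21.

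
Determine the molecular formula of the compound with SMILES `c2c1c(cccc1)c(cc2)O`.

C10H8O

Heavy atoms from the SMILES: 10 C, 1 O.
Implicit hydrogens by atom environment:
  7 × C (aromatic): 1 H each → 7
  3 × C (aromatic): no H
  1 × O: 1 H
  Total hydrogens = 8.
Molecular formula: C10H8O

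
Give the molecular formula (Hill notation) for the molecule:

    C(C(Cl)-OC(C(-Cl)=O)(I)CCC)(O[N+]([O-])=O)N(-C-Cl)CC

Heavy atoms from the SMILES: 10 C, 3 Cl, 1 I, 2 N, 5 O.
Implicit hydrogens by atom environment:
  4 × C: 2 H each → 8
  4 × O: no H
  3 × Cl: no H
  2 × C: 3 H each → 6
  2 × C: 1 H each → 2
  2 × C: no H
  1 × I: no H
  1 × N: no H
  1 × N (charge +1): no H
  1 × O (charge -1): no H
  Total hydrogens = 16.
Molecular formula: C10H16Cl3IN2O5

C10H16Cl3IN2O5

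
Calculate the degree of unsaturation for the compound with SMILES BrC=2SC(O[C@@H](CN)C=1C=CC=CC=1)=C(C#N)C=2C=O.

Molecular formula from the SMILES: C14H11BrN2O2S.
DoU = (2C + 2 + N − H − X)/2 = (2·14 + 2 + 2 − 11 − 1)/2 = 20/2 = 10.
(Structurally: 2 ring(s) + 8 π bond(s) = 10.)

10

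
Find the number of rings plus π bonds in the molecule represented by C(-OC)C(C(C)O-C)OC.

Molecular formula from the SMILES: C7H16O3.
DoU = (2C + 2 + N − H − X)/2 = (2·7 + 2 + 0 − 16 − 0)/2 = 0/2 = 0.
(Structurally: 0 ring(s) + 0 π bond(s) = 0.)

0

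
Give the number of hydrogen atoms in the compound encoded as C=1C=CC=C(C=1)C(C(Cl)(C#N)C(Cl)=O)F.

Hydrogens are implicit in SMILES; fill each atom to its normal valence:
  5 × C (aromatic): 1 H each → 5
  3 × C: no H
  2 × Cl: no H
  1 × C: 1 H
  1 × C (aromatic): no H
  1 × F: no H
  1 × N: no H
  1 × O: no H
  Total hydrogens = 6.

6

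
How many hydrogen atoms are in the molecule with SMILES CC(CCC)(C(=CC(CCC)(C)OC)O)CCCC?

34

Hydrogens are implicit in SMILES; fill each atom to its normal valence:
  7 × C: 2 H each → 14
  6 × C: 3 H each → 18
  3 × C: no H
  1 × C: 1 H
  1 × O: 1 H
  1 × O: no H
  Total hydrogens = 34.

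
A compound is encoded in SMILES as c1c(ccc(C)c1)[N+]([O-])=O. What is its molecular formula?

C7H7NO2

Heavy atoms from the SMILES: 7 C, 1 N, 2 O.
Implicit hydrogens by atom environment:
  4 × C (aromatic): 1 H each → 4
  2 × C (aromatic): no H
  1 × C: 3 H
  1 × N (charge +1): no H
  1 × O: no H
  1 × O (charge -1): no H
  Total hydrogens = 7.
Molecular formula: C7H7NO2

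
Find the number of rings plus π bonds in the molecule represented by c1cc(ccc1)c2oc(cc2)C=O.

Molecular formula from the SMILES: C11H8O2.
DoU = (2C + 2 + N − H − X)/2 = (2·11 + 2 + 0 − 8 − 0)/2 = 16/2 = 8.
(Structurally: 2 ring(s) + 6 π bond(s) = 8.)

8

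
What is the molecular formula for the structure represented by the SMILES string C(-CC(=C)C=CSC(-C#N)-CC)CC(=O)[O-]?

C12H16NO2S-

Heavy atoms from the SMILES: 12 C, 1 N, 2 O, 1 S.
Implicit hydrogens by atom environment:
  5 × C: 2 H each → 10
  3 × C: 1 H each → 3
  3 × C: no H
  1 × C: 3 H
  1 × N: no H
  1 × O: no H
  1 × O (charge -1): no H
  1 × S: no H
  Total hydrogens = 16.
Net charge -1.
Molecular formula: C12H16NO2S-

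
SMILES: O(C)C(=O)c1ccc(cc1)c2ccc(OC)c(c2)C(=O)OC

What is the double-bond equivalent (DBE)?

Molecular formula from the SMILES: C17H16O5.
DoU = (2C + 2 + N − H − X)/2 = (2·17 + 2 + 0 − 16 − 0)/2 = 20/2 = 10.
(Structurally: 2 ring(s) + 8 π bond(s) = 10.)

10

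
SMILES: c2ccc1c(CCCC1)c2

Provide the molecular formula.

C10H12

Heavy atoms from the SMILES: 10 C.
Implicit hydrogens by atom environment:
  4 × C: 2 H each → 8
  4 × C (aromatic): 1 H each → 4
  2 × C (aromatic): no H
  Total hydrogens = 12.
Molecular formula: C10H12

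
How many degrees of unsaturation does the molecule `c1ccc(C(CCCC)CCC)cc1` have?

Molecular formula from the SMILES: C14H22.
DoU = (2C + 2 + N − H − X)/2 = (2·14 + 2 + 0 − 22 − 0)/2 = 8/2 = 4.
(Structurally: 1 ring(s) + 3 π bond(s) = 4.)

4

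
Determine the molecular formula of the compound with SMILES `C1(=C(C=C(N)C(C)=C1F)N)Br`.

C7H8BrFN2

Heavy atoms from the SMILES: 1 Br, 7 C, 1 F, 2 N.
Implicit hydrogens by atom environment:
  5 × C (aromatic): no H
  2 × N: 2 H each → 4
  1 × Br: no H
  1 × C: 3 H
  1 × C (aromatic): 1 H
  1 × F: no H
  Total hydrogens = 8.
Molecular formula: C7H8BrFN2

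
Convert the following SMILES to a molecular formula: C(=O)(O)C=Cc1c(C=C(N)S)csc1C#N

Heavy atoms from the SMILES: 10 C, 2 N, 2 O, 2 S.
Implicit hydrogens by atom environment:
  3 × C: 1 H each → 3
  3 × C (aromatic): no H
  3 × C: no H
  1 × C (aromatic): 1 H
  1 × N: 2 H
  1 × N: no H
  1 × O: 1 H
  1 × O: no H
  1 × S: 1 H
  1 × S (aromatic): no H
  Total hydrogens = 8.
Molecular formula: C10H8N2O2S2

C10H8N2O2S2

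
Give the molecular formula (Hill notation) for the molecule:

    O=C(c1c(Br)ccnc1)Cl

Heavy atoms from the SMILES: 1 Br, 6 C, 1 Cl, 1 N, 1 O.
Implicit hydrogens by atom environment:
  3 × C (aromatic): 1 H each → 3
  2 × C (aromatic): no H
  1 × Br: no H
  1 × C: no H
  1 × Cl: no H
  1 × N (aromatic): no H
  1 × O: no H
  Total hydrogens = 3.
Molecular formula: C6H3BrClNO

C6H3BrClNO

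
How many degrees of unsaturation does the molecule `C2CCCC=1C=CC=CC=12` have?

5

Molecular formula from the SMILES: C10H12.
DoU = (2C + 2 + N − H − X)/2 = (2·10 + 2 + 0 − 12 − 0)/2 = 10/2 = 5.
(Structurally: 2 ring(s) + 3 π bond(s) = 5.)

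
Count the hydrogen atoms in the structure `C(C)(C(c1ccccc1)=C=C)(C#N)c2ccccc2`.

15

Hydrogens are implicit in SMILES; fill each atom to its normal valence:
  10 × C (aromatic): 1 H each → 10
  4 × C: no H
  2 × C (aromatic): no H
  1 × C: 3 H
  1 × C: 2 H
  1 × N: no H
  Total hydrogens = 15.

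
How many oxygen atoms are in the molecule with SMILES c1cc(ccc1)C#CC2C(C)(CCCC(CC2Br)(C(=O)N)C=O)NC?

2

The symbol for oxygen appears 2 times in the SMILES.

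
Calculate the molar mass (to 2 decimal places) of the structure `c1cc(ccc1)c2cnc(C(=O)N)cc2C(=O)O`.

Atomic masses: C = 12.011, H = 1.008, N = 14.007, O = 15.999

242.23

Molecular formula: C13H10N2O3.
M = 13×12.011 + 10×1.008 + 2×14.007 + 3×15.999 = 242.23 g/mol.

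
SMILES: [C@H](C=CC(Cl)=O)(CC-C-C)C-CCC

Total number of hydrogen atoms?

21

Hydrogens are implicit in SMILES; fill each atom to its normal valence:
  6 × C: 2 H each → 12
  3 × C: 1 H each → 3
  2 × C: 3 H each → 6
  1 × C: no H
  1 × Cl: no H
  1 × O: no H
  Total hydrogens = 21.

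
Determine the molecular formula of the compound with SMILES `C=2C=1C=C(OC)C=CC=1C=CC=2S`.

Heavy atoms from the SMILES: 11 C, 1 O, 1 S.
Implicit hydrogens by atom environment:
  6 × C (aromatic): 1 H each → 6
  4 × C (aromatic): no H
  1 × C: 3 H
  1 × O: no H
  1 × S: 1 H
  Total hydrogens = 10.
Molecular formula: C11H10OS

C11H10OS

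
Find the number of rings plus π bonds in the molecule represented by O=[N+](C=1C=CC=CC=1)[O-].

5

Molecular formula from the SMILES: C6H5NO2.
DoU = (2C + 2 + N − H − X)/2 = (2·6 + 2 + 1 − 5 − 0)/2 = 10/2 = 5.
(Structurally: 1 ring(s) + 4 π bond(s) = 5.)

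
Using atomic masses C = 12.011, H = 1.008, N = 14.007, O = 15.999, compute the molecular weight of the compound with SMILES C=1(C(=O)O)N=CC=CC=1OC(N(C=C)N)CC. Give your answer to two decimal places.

237.26

Molecular formula: C11H15N3O3.
M = 11×12.011 + 15×1.008 + 3×14.007 + 3×15.999 = 237.26 g/mol.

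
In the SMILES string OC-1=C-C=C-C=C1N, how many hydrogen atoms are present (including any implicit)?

Hydrogens are implicit in SMILES; fill each atom to its normal valence:
  4 × C (aromatic): 1 H each → 4
  2 × C (aromatic): no H
  1 × N: 2 H
  1 × O: 1 H
  Total hydrogens = 7.

7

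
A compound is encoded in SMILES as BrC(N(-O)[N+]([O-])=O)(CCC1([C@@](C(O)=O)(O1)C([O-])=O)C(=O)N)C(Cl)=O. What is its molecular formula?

C9H8BrClN3O10-

Heavy atoms from the SMILES: 1 Br, 9 C, 1 Cl, 3 N, 10 O.
Implicit hydrogens by atom environment:
  7 × C: no H
  6 × O: no H
  2 × C: 2 H each → 4
  2 × O: 1 H each → 2
  2 × O (charge -1): no H
  1 × Br: no H
  1 × Cl: no H
  1 × N: 2 H
  1 × N: no H
  1 × N (charge +1): no H
  Total hydrogens = 8.
Net charge -1.
Molecular formula: C9H8BrClN3O10-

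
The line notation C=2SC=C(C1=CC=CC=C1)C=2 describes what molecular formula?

Heavy atoms from the SMILES: 10 C, 1 S.
Implicit hydrogens by atom environment:
  8 × C (aromatic): 1 H each → 8
  2 × C (aromatic): no H
  1 × S (aromatic): no H
  Total hydrogens = 8.
Molecular formula: C10H8S

C10H8S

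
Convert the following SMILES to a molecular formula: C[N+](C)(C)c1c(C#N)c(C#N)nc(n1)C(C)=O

C11H12N5O+

Heavy atoms from the SMILES: 11 C, 5 N, 1 O.
Implicit hydrogens by atom environment:
  4 × C: 3 H each → 12
  4 × C (aromatic): no H
  3 × C: no H
  2 × N (aromatic): no H
  2 × N: no H
  1 × N (charge +1): no H
  1 × O: no H
  Total hydrogens = 12.
Net charge +1.
Molecular formula: C11H12N5O+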